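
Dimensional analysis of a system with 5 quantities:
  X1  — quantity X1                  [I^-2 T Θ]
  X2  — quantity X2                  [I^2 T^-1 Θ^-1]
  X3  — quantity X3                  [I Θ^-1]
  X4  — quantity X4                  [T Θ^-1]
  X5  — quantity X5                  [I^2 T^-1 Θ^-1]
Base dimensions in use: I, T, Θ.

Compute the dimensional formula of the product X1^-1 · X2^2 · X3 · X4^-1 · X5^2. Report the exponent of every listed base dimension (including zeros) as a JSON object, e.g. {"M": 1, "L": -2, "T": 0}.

Write exponents as rows I,T,Θ / cols X1,X2,X3,X4,X5:
  I: [-2  2  1  0  2]
  T: [ 1 -1  0  1 -1]
  Θ: [ 1 -1 -1 -1 -1]
  [I]: (-1)·-2+(2)·2+(1)·1+(-1)·0+(2)·2 = 11
  [T]: (-1)·1+(2)·-1+(1)·0+(-1)·1+(2)·-1 = -6
  [Θ]: (-1)·1+(2)·-1+(1)·-1+(-1)·-1+(2)·-1 = -5
⇒ I^11 T^-6 Θ^-5

{"I": 11, "T": -6, "Θ": -5}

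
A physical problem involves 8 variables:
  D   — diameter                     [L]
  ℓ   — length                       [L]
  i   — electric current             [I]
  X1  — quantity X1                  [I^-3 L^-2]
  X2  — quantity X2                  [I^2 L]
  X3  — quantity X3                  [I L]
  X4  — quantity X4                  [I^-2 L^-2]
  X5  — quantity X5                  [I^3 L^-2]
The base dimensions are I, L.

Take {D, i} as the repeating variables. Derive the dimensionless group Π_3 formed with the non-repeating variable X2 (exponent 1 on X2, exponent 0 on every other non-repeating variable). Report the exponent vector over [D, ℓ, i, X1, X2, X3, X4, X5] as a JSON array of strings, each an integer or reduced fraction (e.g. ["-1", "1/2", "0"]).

["-1", "0", "-2", "0", "1", "0", "0", "0"]

Write exponents as rows I,L / cols D,ℓ,i,X1,X2,X3,X4,X5:
  I: [ 0  0  1 -3  2  1 -2  3]
  L: [ 1  1  0 -2  1  1 -2 -2]
Row reduction gives pivot columns D,i; rank = 2
Repeat: D,i; free: ℓ,X1,X2,X3,X4,X5
RREF:
  r0: [   1    1    0   -2    1    1   -2   -2]
  r1: [   0    0    1   -3    2    1   -2    3]
Fix exponent of X2 at 1, ℓ at 0, X1 at 0, X3 at 0, X4 at 0, X5 at 0; solve each RREF row for its pivot's exponent:
  r0: exp(D) + (1)·1 = 0 ⇒ exp(D) = -1
  r1: exp(i) + (2)·1 = 0 ⇒ exp(i) = -2
Π_3 = D^-1 · i^-2 · X2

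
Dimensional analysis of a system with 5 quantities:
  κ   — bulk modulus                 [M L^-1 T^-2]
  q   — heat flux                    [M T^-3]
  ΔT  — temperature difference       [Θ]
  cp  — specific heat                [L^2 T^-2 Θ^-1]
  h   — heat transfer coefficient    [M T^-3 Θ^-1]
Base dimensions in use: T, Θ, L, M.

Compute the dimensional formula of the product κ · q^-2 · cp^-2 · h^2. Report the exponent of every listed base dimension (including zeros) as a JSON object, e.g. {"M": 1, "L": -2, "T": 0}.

Exponent matrix [T,Θ,L,M] × [κ,q,ΔT,cp,h]:
  T: [-2 -3  0 -2 -3]
  Θ: [ 0  0  1 -1 -1]
  L: [-1  0  0  2  0]
  M: [ 1  1  0  0  1]
  [T]: (1)·-2+(-2)·-3+(-2)·-2+(2)·-3 = 2
  [Θ]: (1)·0+(-2)·0+(-2)·-1+(2)·-1 = 0
  [L]: (1)·-1+(-2)·0+(-2)·2+(2)·0 = -5
  [M]: (1)·1+(-2)·1+(-2)·0+(2)·1 = 1
⇒ T^2 L^-5 M

{"T": 2, "Θ": 0, "L": -5, "M": 1}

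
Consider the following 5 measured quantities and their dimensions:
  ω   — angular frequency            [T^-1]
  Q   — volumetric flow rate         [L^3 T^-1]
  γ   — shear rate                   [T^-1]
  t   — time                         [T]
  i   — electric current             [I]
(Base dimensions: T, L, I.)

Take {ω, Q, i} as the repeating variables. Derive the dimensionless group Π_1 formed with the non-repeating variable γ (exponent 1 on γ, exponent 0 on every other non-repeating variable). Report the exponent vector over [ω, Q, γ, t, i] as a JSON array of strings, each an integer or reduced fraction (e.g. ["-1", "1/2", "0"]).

["-1", "0", "1", "0", "0"]

Exponent matrix [T,L,I] × [ω,Q,γ,t,i]:
  T: [-1 -1 -1  1  0]
  L: [ 0  3  0  0  0]
  I: [ 0  0  0  0  1]
Echelon form has 3 nonzero rows (pivots: ω,Q,i)
Repeat: ω,Q,i; free: γ,t
RREF:
  r0: [   1    0    1   -1    0]
  r1: [   0    1    0    0    0]
  r2: [   0    0    0    0    1]
Fix exponent of γ at 1, t at 0; solve each RREF row for its pivot's exponent:
  r0: exp(ω) + (1)·1 = 0 ⇒ exp(ω) = -1
  r1: exp(Q) + (0)·1 = 0 ⇒ exp(Q) = 0
  r2: exp(i) + (0)·1 = 0 ⇒ exp(i) = 0
Π_1 = ω^-1 · γ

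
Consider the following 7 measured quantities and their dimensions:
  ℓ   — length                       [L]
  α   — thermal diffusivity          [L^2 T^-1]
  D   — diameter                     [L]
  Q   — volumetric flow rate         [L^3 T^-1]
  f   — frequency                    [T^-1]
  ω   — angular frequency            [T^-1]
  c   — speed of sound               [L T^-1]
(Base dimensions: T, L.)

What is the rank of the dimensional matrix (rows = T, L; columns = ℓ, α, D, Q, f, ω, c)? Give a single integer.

2

Exponent matrix [T,L] × [ℓ,α,D,Q,f,ω,c]:
  T: [ 0 -1  0 -1 -1 -1 -1]
  L: [ 1  2  1  3  0  0  1]
Echelon form has 2 nonzero rows (pivots: ℓ,α)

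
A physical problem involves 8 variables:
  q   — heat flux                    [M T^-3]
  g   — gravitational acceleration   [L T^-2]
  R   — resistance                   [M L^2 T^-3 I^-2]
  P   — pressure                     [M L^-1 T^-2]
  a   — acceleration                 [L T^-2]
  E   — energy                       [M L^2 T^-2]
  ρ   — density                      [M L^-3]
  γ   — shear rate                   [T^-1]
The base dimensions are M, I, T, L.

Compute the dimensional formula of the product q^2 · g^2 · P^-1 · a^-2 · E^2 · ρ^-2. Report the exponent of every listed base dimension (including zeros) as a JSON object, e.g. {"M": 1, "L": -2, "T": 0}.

{"M": 1, "I": 0, "T": -8, "L": 11}

Write exponents as rows M,I,T,L / cols q,g,R,P,a,E,ρ,γ:
  M: [ 1  0  1  1  0  1  1  0]
  I: [ 0  0 -2  0  0  0  0  0]
  T: [-3 -2 -3 -2 -2 -2  0 -1]
  L: [ 0  1  2 -1  1  2 -3  0]
  [M]: (2)·1+(2)·0+(-1)·1+(-2)·0+(2)·1+(-2)·1 = 1
  [I]: (2)·0+(2)·0+(-1)·0+(-2)·0+(2)·0+(-2)·0 = 0
  [T]: (2)·-3+(2)·-2+(-1)·-2+(-2)·-2+(2)·-2+(-2)·0 = -8
  [L]: (2)·0+(2)·1+(-1)·-1+(-2)·1+(2)·2+(-2)·-3 = 11
⇒ M T^-8 L^11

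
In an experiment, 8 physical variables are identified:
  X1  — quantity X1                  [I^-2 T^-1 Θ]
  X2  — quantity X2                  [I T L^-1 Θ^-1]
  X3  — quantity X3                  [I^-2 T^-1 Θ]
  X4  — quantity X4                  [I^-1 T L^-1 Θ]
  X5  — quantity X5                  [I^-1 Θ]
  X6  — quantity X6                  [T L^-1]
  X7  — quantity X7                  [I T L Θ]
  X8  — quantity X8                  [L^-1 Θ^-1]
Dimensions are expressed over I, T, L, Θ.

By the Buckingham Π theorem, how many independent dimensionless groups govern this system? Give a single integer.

Exponent matrix [I,T,L,Θ] × [X1,X2,X3,X4,X5,X6,X7,X8]:
  I: [-2  1 -2 -1 -1  0  1  0]
  T: [-1  1 -1  1  0  1  1  0]
  L: [ 0 -1  0 -1  0 -1  1 -1]
  Θ: [ 1 -1  1  1  1  0  1 -1]
Row reduction gives pivot columns X1,X2,X4; rank = 3
8 vars − rank 3 = 5 Π groups

5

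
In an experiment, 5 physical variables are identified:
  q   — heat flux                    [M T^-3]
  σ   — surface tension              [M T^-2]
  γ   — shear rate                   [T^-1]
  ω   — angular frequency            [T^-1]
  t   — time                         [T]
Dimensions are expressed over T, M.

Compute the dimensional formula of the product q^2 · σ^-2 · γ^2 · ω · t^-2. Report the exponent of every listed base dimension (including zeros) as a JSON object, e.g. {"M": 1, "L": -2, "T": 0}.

{"T": -7, "M": 0}

Write exponents as rows T,M / cols q,σ,γ,ω,t:
  T: [-3 -2 -1 -1  1]
  M: [ 1  1  0  0  0]
  [T]: (2)·-3+(-2)·-2+(2)·-1+(1)·-1+(-2)·1 = -7
  [M]: (2)·1+(-2)·1+(2)·0+(1)·0+(-2)·0 = 0
⇒ T^-7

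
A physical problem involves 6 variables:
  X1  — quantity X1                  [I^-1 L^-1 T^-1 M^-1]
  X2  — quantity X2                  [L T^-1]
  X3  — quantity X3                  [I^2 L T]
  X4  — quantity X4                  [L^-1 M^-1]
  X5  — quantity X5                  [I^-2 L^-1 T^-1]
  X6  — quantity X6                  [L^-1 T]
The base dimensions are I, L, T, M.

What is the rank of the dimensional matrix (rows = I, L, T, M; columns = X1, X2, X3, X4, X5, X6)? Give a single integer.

3

Write exponents as rows I,L,T,M / cols X1,X2,X3,X4,X5,X6:
  I: [-1  0  2  0 -2  0]
  L: [-1  1  1 -1 -1 -1]
  T: [-1 -1  1  0 -1  1]
  M: [-1  0  0 -1  0  0]
Echelon form has 3 nonzero rows (pivots: X1,X2,X3)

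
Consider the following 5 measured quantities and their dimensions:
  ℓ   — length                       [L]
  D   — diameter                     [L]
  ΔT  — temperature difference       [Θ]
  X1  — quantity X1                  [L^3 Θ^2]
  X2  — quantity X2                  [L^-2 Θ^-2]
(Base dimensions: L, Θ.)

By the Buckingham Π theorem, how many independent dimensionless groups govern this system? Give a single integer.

3

Dimensional matrix (L×Θ by ℓ×D×ΔT×X1×X2):
  L: [ 1  1  0  3 -2]
  Θ: [ 0  0  1  2 -2]
RREF → pivots at {ℓ,ΔT} ⇒ r = 2
5 vars − rank 2 = 3 Π groups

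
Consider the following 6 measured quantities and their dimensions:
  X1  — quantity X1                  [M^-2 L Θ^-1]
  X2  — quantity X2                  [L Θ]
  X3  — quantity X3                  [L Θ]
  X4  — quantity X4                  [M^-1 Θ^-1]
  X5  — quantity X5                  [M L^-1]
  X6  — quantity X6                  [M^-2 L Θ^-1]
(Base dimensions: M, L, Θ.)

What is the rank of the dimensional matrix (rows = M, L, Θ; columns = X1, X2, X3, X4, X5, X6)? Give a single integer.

2

Dimensional matrix (M×L×Θ by X1×X2×X3×X4×X5×X6):
  M: [-2  0  0 -1  1 -2]
  L: [ 1  1  1  0 -1  1]
  Θ: [-1  1  1 -1  0 -1]
Row reduction gives pivot columns X1,X2; rank = 2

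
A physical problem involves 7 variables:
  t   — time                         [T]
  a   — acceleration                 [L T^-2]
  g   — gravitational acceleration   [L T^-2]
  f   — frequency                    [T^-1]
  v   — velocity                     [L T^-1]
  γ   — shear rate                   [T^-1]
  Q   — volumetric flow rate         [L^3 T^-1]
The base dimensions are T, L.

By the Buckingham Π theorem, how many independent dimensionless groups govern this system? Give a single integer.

Exponent matrix [T,L] × [t,a,g,f,v,γ,Q]:
  T: [ 1 -2 -2 -1 -1 -1 -1]
  L: [ 0  1  1  0  1  0  3]
RREF → pivots at {t,a} ⇒ r = 2
n=7, r=2 ⇒ 5 dimensionless groups

5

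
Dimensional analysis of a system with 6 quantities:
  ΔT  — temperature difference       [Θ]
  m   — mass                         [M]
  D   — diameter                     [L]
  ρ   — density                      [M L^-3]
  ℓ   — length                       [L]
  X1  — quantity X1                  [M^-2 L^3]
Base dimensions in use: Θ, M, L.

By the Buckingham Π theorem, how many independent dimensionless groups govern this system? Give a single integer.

Exponent matrix [Θ,M,L] × [ΔT,m,D,ρ,ℓ,X1]:
  Θ: [ 1  0  0  0  0  0]
  M: [ 0  1  0  1  0 -2]
  L: [ 0  0  1 -3  1  3]
Echelon form has 3 nonzero rows (pivots: ΔT,m,D)
6 vars − rank 3 = 3 Π groups

3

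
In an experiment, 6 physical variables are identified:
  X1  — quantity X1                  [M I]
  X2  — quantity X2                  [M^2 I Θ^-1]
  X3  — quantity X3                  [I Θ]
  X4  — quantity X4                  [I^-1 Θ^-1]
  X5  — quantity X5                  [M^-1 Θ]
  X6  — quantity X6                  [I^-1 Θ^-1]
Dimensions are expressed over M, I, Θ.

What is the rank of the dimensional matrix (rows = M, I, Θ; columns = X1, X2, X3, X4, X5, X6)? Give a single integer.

2

Write exponents as rows M,I,Θ / cols X1,X2,X3,X4,X5,X6:
  M: [ 1  2  0  0 -1  0]
  I: [ 1  1  1 -1  0 -1]
  Θ: [ 0 -1  1 -1  1 -1]
Echelon form has 2 nonzero rows (pivots: X1,X2)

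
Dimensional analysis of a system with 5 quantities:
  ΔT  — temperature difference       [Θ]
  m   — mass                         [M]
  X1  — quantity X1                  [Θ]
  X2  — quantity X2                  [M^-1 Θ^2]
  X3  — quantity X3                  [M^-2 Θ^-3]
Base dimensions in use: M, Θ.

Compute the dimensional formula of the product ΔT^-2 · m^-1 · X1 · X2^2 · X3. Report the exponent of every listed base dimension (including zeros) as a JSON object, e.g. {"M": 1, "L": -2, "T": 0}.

{"M": -5, "Θ": 0}

Exponent matrix [M,Θ] × [ΔT,m,X1,X2,X3]:
  M: [ 0  1  0 -1 -2]
  Θ: [ 1  0  1  2 -3]
  [M]: (-2)·0+(-1)·1+(1)·0+(2)·-1+(1)·-2 = -5
  [Θ]: (-2)·1+(-1)·0+(1)·1+(2)·2+(1)·-3 = 0
⇒ M^-5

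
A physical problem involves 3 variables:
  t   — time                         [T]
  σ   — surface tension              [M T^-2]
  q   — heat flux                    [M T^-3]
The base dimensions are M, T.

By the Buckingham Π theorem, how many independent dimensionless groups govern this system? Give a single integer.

1

Dimensional matrix (M×T by t×σ×q):
  M: [ 0  1  1]
  T: [ 1 -2 -3]
RREF → pivots at {t,σ} ⇒ r = 2
Π count = n − r = 3 − 2 = 1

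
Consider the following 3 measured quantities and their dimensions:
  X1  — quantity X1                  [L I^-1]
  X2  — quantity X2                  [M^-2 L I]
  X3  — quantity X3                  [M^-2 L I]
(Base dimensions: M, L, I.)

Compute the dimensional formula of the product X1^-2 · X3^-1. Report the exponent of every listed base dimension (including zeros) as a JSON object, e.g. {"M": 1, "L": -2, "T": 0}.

{"M": 2, "L": -3, "I": 1}

Exponent matrix [M,L,I] × [X1,X2,X3]:
  M: [ 0 -2 -2]
  L: [ 1  1  1]
  I: [-1  1  1]
  [M]: (-2)·0+(-1)·-2 = 2
  [L]: (-2)·1+(-1)·1 = -3
  [I]: (-2)·-1+(-1)·1 = 1
⇒ M^2 L^-3 I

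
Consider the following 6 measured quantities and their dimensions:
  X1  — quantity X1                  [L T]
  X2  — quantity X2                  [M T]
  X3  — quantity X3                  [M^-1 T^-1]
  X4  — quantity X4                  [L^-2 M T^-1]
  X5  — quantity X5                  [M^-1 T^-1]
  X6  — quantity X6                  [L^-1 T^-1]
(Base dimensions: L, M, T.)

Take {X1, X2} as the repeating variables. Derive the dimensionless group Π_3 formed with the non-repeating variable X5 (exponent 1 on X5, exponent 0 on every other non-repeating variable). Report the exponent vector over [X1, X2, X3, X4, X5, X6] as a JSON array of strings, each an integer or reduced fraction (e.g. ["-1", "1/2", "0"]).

["0", "1", "0", "0", "1", "0"]

Write exponents as rows L,M,T / cols X1,X2,X3,X4,X5,X6:
  L: [ 1  0  0 -2  0 -1]
  M: [ 0  1 -1  1 -1  0]
  T: [ 1  1 -1 -1 -1 -1]
Row reduction gives pivot columns X1,X2; rank = 2
Repeat: X1,X2; free: X3,X4,X5,X6
RREF:
  r0: [   1    0    0   -2    0   -1]
  r1: [   0    1   -1    1   -1    0]
  r2: [   0    0    0    0    0    0]
Fix exponent of X5 at 1, X3 at 0, X4 at 0, X6 at 0; solve each RREF row for its pivot's exponent:
  r0: exp(X1) + (0)·1 = 0 ⇒ exp(X1) = 0
  r1: exp(X2) + (-1)·1 = 0 ⇒ exp(X2) = 1
Π_3 = X2 · X5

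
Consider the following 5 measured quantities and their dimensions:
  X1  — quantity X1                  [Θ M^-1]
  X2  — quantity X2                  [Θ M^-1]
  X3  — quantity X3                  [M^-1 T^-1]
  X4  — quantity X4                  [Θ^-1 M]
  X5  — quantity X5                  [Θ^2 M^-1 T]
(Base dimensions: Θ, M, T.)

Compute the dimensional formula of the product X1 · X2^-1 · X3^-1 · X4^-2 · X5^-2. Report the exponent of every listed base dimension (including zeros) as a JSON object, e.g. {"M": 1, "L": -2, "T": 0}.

Dimensional matrix (Θ×M×T by X1×X2×X3×X4×X5):
  Θ: [ 1  1  0 -1  2]
  M: [-1 -1 -1  1 -1]
  T: [ 0  0 -1  0  1]
  [Θ]: (1)·1+(-1)·1+(-1)·0+(-2)·-1+(-2)·2 = -2
  [M]: (1)·-1+(-1)·-1+(-1)·-1+(-2)·1+(-2)·-1 = 1
  [T]: (1)·0+(-1)·0+(-1)·-1+(-2)·0+(-2)·1 = -1
⇒ Θ^-2 M T^-1

{"Θ": -2, "M": 1, "T": -1}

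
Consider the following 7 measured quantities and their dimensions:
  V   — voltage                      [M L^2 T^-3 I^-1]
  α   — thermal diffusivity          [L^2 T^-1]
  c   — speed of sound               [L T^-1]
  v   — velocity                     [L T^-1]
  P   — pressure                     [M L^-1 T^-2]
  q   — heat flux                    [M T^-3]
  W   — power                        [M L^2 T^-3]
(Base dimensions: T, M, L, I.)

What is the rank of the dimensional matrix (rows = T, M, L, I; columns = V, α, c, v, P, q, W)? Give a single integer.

Write exponents as rows T,M,L,I / cols V,α,c,v,P,q,W:
  T: [-3 -1 -1 -1 -2 -3 -3]
  M: [ 1  0  0  0  1  1  1]
  L: [ 2  2  1  1 -1  0  2]
  I: [-1  0  0  0  0  0  0]
Echelon form has 4 nonzero rows (pivots: V,α,c,P)

4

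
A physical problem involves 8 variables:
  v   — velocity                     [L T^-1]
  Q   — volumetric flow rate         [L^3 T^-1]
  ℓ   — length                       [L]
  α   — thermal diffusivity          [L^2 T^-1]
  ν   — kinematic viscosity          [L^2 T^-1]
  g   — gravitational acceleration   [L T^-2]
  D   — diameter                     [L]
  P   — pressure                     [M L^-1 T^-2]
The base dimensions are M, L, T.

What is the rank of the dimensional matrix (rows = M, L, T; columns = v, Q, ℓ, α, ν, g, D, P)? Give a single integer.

Write exponents as rows M,L,T / cols v,Q,ℓ,α,ν,g,D,P:
  M: [ 0  0  0  0  0  0  0  1]
  L: [ 1  3  1  2  2  1  1 -1]
  T: [-1 -1  0 -1 -1 -2  0 -2]
Row reduction gives pivot columns v,Q,P; rank = 3

3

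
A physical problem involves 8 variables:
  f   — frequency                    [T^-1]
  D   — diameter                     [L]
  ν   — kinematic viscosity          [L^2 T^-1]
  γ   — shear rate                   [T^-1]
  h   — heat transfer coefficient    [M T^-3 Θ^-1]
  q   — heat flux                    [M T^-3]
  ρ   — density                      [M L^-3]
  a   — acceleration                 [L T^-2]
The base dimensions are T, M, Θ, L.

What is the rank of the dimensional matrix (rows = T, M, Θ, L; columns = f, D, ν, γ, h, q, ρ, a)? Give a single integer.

4

Dimensional matrix (T×M×Θ×L by f×D×ν×γ×h×q×ρ×a):
  T: [-1  0 -1 -1 -3 -3  0 -2]
  M: [ 0  0  0  0  1  1  1  0]
  Θ: [ 0  0  0  0 -1  0  0  0]
  L: [ 0  1  2  0  0  0 -3  1]
RREF → pivots at {f,D,h,q} ⇒ r = 4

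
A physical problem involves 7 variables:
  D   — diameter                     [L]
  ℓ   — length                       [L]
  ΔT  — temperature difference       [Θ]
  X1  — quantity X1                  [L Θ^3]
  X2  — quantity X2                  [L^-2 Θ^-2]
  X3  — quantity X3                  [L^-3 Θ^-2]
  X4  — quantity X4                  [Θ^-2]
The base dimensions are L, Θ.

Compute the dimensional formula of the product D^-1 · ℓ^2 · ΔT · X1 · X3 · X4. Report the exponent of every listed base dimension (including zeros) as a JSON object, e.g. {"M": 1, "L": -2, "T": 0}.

{"L": -1, "Θ": 0}

Write exponents as rows L,Θ / cols D,ℓ,ΔT,X1,X2,X3,X4:
  L: [ 1  1  0  1 -2 -3  0]
  Θ: [ 0  0  1  3 -2 -2 -2]
  [L]: (-1)·1+(2)·1+(1)·0+(1)·1+(1)·-3+(1)·0 = -1
  [Θ]: (-1)·0+(2)·0+(1)·1+(1)·3+(1)·-2+(1)·-2 = 0
⇒ L^-1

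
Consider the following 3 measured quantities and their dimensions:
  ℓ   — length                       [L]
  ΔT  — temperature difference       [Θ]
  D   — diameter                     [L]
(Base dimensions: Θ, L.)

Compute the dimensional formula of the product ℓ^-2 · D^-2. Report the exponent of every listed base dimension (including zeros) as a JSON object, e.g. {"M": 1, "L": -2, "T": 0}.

Dimensional matrix (Θ×L by ℓ×ΔT×D):
  Θ: [ 0  1  0]
  L: [ 1  0  1]
  [Θ]: (-2)·0+(-2)·0 = 0
  [L]: (-2)·1+(-2)·1 = -4
⇒ L^-4

{"Θ": 0, "L": -4}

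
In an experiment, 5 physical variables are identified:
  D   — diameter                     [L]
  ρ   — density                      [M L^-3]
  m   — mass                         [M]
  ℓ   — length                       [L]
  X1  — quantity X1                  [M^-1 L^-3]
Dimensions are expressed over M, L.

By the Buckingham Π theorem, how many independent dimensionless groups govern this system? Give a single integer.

Exponent matrix [M,L] × [D,ρ,m,ℓ,X1]:
  M: [ 0  1  1  0 -1]
  L: [ 1 -3  0  1 -3]
Row reduction gives pivot columns D,ρ; rank = 2
Π count = n − r = 5 − 2 = 3

3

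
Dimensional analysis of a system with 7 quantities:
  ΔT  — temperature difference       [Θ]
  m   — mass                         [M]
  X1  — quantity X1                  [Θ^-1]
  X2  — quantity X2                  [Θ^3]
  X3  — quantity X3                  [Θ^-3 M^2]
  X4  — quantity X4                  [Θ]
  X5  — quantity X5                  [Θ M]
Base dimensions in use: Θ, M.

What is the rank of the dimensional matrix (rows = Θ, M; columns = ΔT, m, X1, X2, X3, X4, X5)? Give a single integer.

2

Write exponents as rows Θ,M / cols ΔT,m,X1,X2,X3,X4,X5:
  Θ: [ 1  0 -1  3 -3  1  1]
  M: [ 0  1  0  0  2  0  1]
RREF → pivots at {ΔT,m} ⇒ r = 2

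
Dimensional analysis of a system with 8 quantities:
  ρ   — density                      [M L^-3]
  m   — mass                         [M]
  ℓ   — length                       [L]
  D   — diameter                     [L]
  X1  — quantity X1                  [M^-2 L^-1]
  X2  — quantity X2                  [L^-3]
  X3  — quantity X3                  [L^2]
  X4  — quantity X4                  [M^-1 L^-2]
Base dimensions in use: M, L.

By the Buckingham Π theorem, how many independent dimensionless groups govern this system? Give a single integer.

6

Write exponents as rows M,L / cols ρ,m,ℓ,D,X1,X2,X3,X4:
  M: [ 1  1  0  0 -2  0  0 -1]
  L: [-3  0  1  1 -1 -3  2 -2]
Echelon form has 2 nonzero rows (pivots: ρ,m)
n=8, r=2 ⇒ 6 dimensionless groups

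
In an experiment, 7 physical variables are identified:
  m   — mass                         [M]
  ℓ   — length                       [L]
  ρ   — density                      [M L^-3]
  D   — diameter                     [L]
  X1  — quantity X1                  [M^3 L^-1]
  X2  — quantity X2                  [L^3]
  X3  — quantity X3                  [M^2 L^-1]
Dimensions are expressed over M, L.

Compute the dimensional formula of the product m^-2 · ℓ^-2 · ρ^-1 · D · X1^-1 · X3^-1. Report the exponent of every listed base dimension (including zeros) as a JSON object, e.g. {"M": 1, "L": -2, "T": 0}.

Write exponents as rows M,L / cols m,ℓ,ρ,D,X1,X2,X3:
  M: [ 1  0  1  0  3  0  2]
  L: [ 0  1 -3  1 -1  3 -1]
  [M]: (-2)·1+(-2)·0+(-1)·1+(1)·0+(-1)·3+(-1)·2 = -8
  [L]: (-2)·0+(-2)·1+(-1)·-3+(1)·1+(-1)·-1+(-1)·-1 = 4
⇒ M^-8 L^4

{"M": -8, "L": 4}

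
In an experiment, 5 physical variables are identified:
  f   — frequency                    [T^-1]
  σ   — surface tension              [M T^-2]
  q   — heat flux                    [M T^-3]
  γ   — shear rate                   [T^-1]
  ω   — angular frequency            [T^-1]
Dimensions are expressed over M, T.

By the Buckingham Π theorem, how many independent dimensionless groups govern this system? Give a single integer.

Exponent matrix [M,T] × [f,σ,q,γ,ω]:
  M: [ 0  1  1  0  0]
  T: [-1 -2 -3 -1 -1]
Echelon form has 2 nonzero rows (pivots: f,σ)
n=5, r=2 ⇒ 3 dimensionless groups

3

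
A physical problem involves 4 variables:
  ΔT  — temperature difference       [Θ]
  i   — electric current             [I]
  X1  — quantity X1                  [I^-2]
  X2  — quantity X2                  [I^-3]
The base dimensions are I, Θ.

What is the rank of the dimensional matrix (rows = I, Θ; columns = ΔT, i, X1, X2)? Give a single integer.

2

Dimensional matrix (I×Θ by ΔT×i×X1×X2):
  I: [ 0  1 -2 -3]
  Θ: [ 1  0  0  0]
Echelon form has 2 nonzero rows (pivots: ΔT,i)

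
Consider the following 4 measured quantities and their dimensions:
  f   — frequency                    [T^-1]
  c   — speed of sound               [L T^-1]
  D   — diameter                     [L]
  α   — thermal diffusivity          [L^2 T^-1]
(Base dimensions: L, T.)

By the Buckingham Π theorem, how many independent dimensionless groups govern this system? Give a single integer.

Exponent matrix [L,T] × [f,c,D,α]:
  L: [ 0  1  1  2]
  T: [-1 -1  0 -1]
Row reduction gives pivot columns f,c; rank = 2
n=4, r=2 ⇒ 2 dimensionless groups

2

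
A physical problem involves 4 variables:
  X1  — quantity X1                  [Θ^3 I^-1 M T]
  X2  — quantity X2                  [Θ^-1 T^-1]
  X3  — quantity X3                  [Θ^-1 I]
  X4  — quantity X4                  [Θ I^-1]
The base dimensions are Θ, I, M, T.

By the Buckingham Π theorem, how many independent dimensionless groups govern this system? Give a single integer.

1

Write exponents as rows Θ,I,M,T / cols X1,X2,X3,X4:
  Θ: [ 3 -1 -1  1]
  I: [-1  0  1 -1]
  M: [ 1  0  0  0]
  T: [ 1 -1  0  0]
Echelon form has 3 nonzero rows (pivots: X1,X2,X3)
Π count = n − r = 4 − 3 = 1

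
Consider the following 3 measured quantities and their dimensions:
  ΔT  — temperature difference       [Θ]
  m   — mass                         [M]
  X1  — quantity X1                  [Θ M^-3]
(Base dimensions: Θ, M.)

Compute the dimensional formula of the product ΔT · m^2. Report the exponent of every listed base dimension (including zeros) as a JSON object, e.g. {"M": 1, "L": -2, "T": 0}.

{"Θ": 1, "M": 2}

Exponent matrix [Θ,M] × [ΔT,m,X1]:
  Θ: [ 1  0  1]
  M: [ 0  1 -3]
  [Θ]: (1)·1+(2)·0 = 1
  [M]: (1)·0+(2)·1 = 2
⇒ Θ M^2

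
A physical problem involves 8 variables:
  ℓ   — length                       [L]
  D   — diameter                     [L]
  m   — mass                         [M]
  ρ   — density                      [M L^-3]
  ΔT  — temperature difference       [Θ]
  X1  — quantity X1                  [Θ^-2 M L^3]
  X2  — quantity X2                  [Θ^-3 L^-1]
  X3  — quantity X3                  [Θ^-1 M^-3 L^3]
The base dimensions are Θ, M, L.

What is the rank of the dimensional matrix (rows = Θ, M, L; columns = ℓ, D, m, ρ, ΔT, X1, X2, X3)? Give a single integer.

3

Exponent matrix [Θ,M,L] × [ℓ,D,m,ρ,ΔT,X1,X2,X3]:
  Θ: [ 0  0  0  0  1 -2 -3 -1]
  M: [ 0  0  1  1  0  1  0 -3]
  L: [ 1  1  0 -3  0  3 -1  3]
Row reduction gives pivot columns ℓ,m,ΔT; rank = 3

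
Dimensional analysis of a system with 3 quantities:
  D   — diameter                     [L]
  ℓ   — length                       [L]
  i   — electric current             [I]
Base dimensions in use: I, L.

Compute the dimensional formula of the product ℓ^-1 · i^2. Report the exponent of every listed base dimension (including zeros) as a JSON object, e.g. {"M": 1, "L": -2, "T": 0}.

{"I": 2, "L": -1}

Exponent matrix [I,L] × [D,ℓ,i]:
  I: [ 0  0  1]
  L: [ 1  1  0]
  [I]: (-1)·0+(2)·1 = 2
  [L]: (-1)·1+(2)·0 = -1
⇒ I^2 L^-1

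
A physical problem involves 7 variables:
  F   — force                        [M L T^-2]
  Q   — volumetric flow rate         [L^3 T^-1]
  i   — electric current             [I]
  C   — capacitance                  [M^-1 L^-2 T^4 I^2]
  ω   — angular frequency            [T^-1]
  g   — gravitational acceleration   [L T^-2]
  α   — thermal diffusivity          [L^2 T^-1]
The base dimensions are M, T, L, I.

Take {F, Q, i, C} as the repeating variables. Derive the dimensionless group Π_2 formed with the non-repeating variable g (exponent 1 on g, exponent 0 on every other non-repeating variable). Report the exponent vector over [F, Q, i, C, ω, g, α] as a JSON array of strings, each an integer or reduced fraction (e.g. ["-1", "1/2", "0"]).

Write exponents as rows M,T,L,I / cols F,Q,i,C,ω,g,α:
  M: [ 1  0  0 -1  0  0  0]
  T: [-2 -1  0  4 -1 -2 -1]
  L: [ 1  3  0 -2  0  1  2]
  I: [ 0  0  1  2  0  0  0]
RREF → pivots at {F,Q,i,C} ⇒ r = 4
Repeat: F,Q,i,C; free: ω,g,α
RREF:
  r0: [   1    0    0    0 -3/5   -1 -1/5]
  r1: [   0    1    0    0 -1/5    0  3/5]
  r2: [   0    0    1    0  6/5    2  2/5]
  r3: [   0    0    0    1 -3/5   -1 -1/5]
Fix exponent of g at 1, ω at 0, α at 0; solve each RREF row for its pivot's exponent:
  r0: exp(F) + (-1)·1 = 0 ⇒ exp(F) = 1
  r1: exp(Q) + (0)·1 = 0 ⇒ exp(Q) = 0
  r2: exp(i) + (2)·1 = 0 ⇒ exp(i) = -2
  r3: exp(C) + (-1)·1 = 0 ⇒ exp(C) = 1
Π_2 = F · i^-2 · C · g

["1", "0", "-2", "1", "0", "1", "0"]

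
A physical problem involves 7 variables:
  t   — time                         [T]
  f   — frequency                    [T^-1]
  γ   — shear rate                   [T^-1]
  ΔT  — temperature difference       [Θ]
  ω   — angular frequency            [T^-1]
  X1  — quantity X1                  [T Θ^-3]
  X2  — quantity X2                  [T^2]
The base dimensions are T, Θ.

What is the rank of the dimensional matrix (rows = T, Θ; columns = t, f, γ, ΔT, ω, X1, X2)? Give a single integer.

Dimensional matrix (T×Θ by t×f×γ×ΔT×ω×X1×X2):
  T: [ 1 -1 -1  0 -1  1  2]
  Θ: [ 0  0  0  1  0 -3  0]
RREF → pivots at {t,ΔT} ⇒ r = 2

2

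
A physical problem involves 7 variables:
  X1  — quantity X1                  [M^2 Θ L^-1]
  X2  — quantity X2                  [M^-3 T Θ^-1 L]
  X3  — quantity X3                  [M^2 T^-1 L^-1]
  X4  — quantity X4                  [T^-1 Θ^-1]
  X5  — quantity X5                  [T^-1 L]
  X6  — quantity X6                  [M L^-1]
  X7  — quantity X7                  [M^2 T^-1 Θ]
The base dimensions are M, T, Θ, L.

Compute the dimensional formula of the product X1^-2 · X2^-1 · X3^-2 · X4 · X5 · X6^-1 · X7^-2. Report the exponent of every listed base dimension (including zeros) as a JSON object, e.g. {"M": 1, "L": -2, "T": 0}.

Dimensional matrix (M×T×Θ×L by X1×X2×X3×X4×X5×X6×X7):
  M: [ 2 -3  2  0  0  1  2]
  T: [ 0  1 -1 -1 -1  0 -1]
  Θ: [ 1 -1  0 -1  0  0  1]
  L: [-1  1 -1  0  1 -1  0]
  [M]: (-2)·2+(-1)·-3+(-2)·2+(1)·0+(1)·0+(-1)·1+(-2)·2 = -10
  [T]: (-2)·0+(-1)·1+(-2)·-1+(1)·-1+(1)·-1+(-1)·0+(-2)·-1 = 1
  [Θ]: (-2)·1+(-1)·-1+(-2)·0+(1)·-1+(1)·0+(-1)·0+(-2)·1 = -4
  [L]: (-2)·-1+(-1)·1+(-2)·-1+(1)·0+(1)·1+(-1)·-1+(-2)·0 = 5
⇒ M^-10 T Θ^-4 L^5

{"M": -10, "T": 1, "Θ": -4, "L": 5}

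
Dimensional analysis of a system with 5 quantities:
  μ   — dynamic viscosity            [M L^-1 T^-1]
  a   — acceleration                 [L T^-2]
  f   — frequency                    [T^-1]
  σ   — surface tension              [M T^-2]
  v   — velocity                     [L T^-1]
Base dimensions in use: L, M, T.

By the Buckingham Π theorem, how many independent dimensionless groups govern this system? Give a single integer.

Exponent matrix [L,M,T] × [μ,a,f,σ,v]:
  L: [-1  1  0  0  1]
  M: [ 1  0  0  1  0]
  T: [-1 -2 -1 -2 -1]
Row reduction gives pivot columns μ,a,f; rank = 3
n=5, r=3 ⇒ 2 dimensionless groups

2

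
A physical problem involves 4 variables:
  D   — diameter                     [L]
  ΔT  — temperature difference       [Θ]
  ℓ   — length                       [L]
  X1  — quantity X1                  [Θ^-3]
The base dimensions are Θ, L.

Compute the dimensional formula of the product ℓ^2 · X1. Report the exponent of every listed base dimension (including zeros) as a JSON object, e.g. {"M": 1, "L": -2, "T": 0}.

{"Θ": -3, "L": 2}

Exponent matrix [Θ,L] × [D,ΔT,ℓ,X1]:
  Θ: [ 0  1  0 -3]
  L: [ 1  0  1  0]
  [Θ]: (2)·0+(1)·-3 = -3
  [L]: (2)·1+(1)·0 = 2
⇒ Θ^-3 L^2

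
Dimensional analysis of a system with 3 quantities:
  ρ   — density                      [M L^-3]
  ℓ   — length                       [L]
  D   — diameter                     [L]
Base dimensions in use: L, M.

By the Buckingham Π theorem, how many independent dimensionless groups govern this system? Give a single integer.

Exponent matrix [L,M] × [ρ,ℓ,D]:
  L: [-3  1  1]
  M: [ 1  0  0]
Echelon form has 2 nonzero rows (pivots: ρ,ℓ)
n=3, r=2 ⇒ 1 dimensionless group

1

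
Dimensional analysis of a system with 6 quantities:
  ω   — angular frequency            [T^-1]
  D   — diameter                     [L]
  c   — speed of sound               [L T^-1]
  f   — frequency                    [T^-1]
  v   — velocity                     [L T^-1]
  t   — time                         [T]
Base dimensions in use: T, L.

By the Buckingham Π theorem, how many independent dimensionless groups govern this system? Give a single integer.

4

Write exponents as rows T,L / cols ω,D,c,f,v,t:
  T: [-1  0 -1 -1 -1  1]
  L: [ 0  1  1  0  1  0]
RREF → pivots at {ω,D} ⇒ r = 2
Π count = n − r = 6 − 2 = 4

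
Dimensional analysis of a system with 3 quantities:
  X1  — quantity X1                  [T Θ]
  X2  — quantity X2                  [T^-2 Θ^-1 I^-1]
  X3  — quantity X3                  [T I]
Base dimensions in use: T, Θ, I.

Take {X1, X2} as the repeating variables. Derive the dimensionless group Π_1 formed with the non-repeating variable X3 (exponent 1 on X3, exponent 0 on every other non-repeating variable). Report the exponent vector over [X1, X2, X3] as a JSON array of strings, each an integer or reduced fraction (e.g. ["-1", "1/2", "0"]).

["1", "1", "1"]

Dimensional matrix (T×Θ×I by X1×X2×X3):
  T: [ 1 -2  1]
  Θ: [ 1 -1  0]
  I: [ 0 -1  1]
Row reduction gives pivot columns X1,X2; rank = 2
Repeat: X1,X2; free: X3
RREF:
  r0: [   1    0   -1]
  r1: [   0    1   -1]
  r2: [   0    0    0]
Fix exponent of X3 at 1; solve each RREF row for its pivot's exponent:
  r0: exp(X1) + (-1)·1 = 0 ⇒ exp(X1) = 1
  r1: exp(X2) + (-1)·1 = 0 ⇒ exp(X2) = 1
Π_1 = X1 · X2 · X3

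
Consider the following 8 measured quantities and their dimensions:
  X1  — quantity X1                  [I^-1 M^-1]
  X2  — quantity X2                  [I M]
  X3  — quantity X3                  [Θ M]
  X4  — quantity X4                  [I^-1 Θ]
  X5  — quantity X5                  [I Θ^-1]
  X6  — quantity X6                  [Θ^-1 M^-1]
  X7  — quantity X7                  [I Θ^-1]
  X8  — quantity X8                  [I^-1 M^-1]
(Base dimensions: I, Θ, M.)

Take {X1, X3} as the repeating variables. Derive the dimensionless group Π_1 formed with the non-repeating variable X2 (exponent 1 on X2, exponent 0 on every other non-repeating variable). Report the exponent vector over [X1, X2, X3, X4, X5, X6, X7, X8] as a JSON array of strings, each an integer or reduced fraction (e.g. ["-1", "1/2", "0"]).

Dimensional matrix (I×Θ×M by X1×X2×X3×X4×X5×X6×X7×X8):
  I: [-1  1  0 -1  1  0  1 -1]
  Θ: [ 0  0  1  1 -1 -1 -1  0]
  M: [-1  1  1  0  0 -1  0 -1]
RREF → pivots at {X1,X3} ⇒ r = 2
Repeat: X1,X3; free: X2,X4,X5,X6,X7,X8
RREF:
  r0: [   1   -1    0    1   -1    0   -1    1]
  r1: [   0    0    1    1   -1   -1   -1    0]
  r2: [   0    0    0    0    0    0    0    0]
Fix exponent of X2 at 1, X4 at 0, X5 at 0, X6 at 0, X7 at 0, X8 at 0; solve each RREF row for its pivot's exponent:
  r0: exp(X1) + (-1)·1 = 0 ⇒ exp(X1) = 1
  r1: exp(X3) + (0)·1 = 0 ⇒ exp(X3) = 0
Π_1 = X1 · X2

["1", "1", "0", "0", "0", "0", "0", "0"]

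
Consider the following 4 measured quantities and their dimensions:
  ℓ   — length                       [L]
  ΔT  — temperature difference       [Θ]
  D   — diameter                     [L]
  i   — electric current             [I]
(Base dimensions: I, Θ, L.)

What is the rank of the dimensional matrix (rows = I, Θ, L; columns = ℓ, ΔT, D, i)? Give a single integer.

3

Write exponents as rows I,Θ,L / cols ℓ,ΔT,D,i:
  I: [ 0  0  0  1]
  Θ: [ 0  1  0  0]
  L: [ 1  0  1  0]
Echelon form has 3 nonzero rows (pivots: ℓ,ΔT,i)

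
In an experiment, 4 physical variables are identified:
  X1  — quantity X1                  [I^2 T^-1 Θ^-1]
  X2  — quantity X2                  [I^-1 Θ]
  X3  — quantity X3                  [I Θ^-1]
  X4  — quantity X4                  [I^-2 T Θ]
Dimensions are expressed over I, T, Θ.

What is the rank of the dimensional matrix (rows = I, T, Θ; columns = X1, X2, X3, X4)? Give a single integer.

2

Exponent matrix [I,T,Θ] × [X1,X2,X3,X4]:
  I: [ 2 -1  1 -2]
  T: [-1  0  0  1]
  Θ: [-1  1 -1  1]
Row reduction gives pivot columns X1,X2; rank = 2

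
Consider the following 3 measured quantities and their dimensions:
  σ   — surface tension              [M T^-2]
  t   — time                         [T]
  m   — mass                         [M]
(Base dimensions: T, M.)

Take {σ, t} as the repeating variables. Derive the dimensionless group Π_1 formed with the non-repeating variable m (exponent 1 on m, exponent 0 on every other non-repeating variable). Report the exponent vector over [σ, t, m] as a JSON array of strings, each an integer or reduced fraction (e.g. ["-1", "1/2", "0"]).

["-1", "-2", "1"]

Write exponents as rows T,M / cols σ,t,m:
  T: [-2  1  0]
  M: [ 1  0  1]
RREF → pivots at {σ,t} ⇒ r = 2
Pivot set = {σ,t}, free = {m}
RREF:
  r0: [   1    0    1]
  r1: [   0    1    2]
Fix exponent of m at 1; solve each RREF row for its pivot's exponent:
  r0: exp(σ) + (1)·1 = 0 ⇒ exp(σ) = -1
  r1: exp(t) + (2)·1 = 0 ⇒ exp(t) = -2
Π_1 = σ^-1 · t^-2 · m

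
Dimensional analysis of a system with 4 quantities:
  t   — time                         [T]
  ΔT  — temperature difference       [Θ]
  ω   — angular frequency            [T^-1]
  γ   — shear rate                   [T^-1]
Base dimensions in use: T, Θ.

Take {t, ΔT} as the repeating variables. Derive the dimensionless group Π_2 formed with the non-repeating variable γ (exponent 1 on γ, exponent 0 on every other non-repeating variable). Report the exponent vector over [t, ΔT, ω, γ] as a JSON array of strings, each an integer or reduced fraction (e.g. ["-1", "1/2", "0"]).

["1", "0", "0", "1"]

Dimensional matrix (T×Θ by t×ΔT×ω×γ):
  T: [ 1  0 -1 -1]
  Θ: [ 0  1  0  0]
Echelon form has 2 nonzero rows (pivots: t,ΔT)
Pivot set = {t,ΔT}, free = {ω,γ}
RREF:
  r0: [   1    0   -1   -1]
  r1: [   0    1    0    0]
Fix exponent of γ at 1, ω at 0; solve each RREF row for its pivot's exponent:
  r0: exp(t) + (-1)·1 = 0 ⇒ exp(t) = 1
  r1: exp(ΔT) + (0)·1 = 0 ⇒ exp(ΔT) = 0
Π_2 = t · γ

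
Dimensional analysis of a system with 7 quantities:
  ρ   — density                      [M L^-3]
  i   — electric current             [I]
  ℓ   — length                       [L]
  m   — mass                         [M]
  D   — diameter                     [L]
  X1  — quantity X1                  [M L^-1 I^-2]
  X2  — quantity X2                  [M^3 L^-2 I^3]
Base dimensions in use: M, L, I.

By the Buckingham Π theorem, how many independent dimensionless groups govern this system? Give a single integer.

4

Write exponents as rows M,L,I / cols ρ,i,ℓ,m,D,X1,X2:
  M: [ 1  0  0  1  0  1  3]
  L: [-3  0  1  0  1 -1 -2]
  I: [ 0  1  0  0  0 -2  3]
Row reduction gives pivot columns ρ,i,ℓ; rank = 3
n=7, r=3 ⇒ 4 dimensionless groups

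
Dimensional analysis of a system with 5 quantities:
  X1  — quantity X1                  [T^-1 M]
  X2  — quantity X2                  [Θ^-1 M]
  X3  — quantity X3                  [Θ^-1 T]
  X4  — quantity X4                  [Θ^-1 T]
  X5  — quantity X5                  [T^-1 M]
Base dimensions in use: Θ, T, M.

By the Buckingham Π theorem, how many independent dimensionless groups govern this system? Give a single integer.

Exponent matrix [Θ,T,M] × [X1,X2,X3,X4,X5]:
  Θ: [ 0 -1 -1 -1  0]
  T: [-1  0  1  1 -1]
  M: [ 1  1  0  0  1]
Row reduction gives pivot columns X1,X2; rank = 2
n=5, r=2 ⇒ 3 dimensionless groups

3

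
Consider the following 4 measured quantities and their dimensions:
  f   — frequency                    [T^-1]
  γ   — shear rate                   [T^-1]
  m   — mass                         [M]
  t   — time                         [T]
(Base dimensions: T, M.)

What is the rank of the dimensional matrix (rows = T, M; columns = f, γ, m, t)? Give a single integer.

2

Dimensional matrix (T×M by f×γ×m×t):
  T: [-1 -1  0  1]
  M: [ 0  0  1  0]
Row reduction gives pivot columns f,m; rank = 2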